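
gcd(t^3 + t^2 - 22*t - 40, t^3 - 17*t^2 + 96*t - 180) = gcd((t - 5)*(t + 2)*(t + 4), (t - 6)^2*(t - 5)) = t - 5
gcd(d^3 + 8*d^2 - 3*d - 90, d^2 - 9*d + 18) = d - 3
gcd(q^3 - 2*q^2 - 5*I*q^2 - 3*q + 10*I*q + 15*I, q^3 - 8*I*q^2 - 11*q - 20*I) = q - 5*I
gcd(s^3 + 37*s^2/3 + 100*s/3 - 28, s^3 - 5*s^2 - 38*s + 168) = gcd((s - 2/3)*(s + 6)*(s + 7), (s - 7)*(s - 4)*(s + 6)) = s + 6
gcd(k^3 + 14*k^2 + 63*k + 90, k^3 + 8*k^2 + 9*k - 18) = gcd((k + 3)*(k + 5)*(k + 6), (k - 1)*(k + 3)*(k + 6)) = k^2 + 9*k + 18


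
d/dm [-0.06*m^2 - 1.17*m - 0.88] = -0.12*m - 1.17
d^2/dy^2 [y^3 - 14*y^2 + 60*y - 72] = 6*y - 28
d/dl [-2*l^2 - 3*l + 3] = -4*l - 3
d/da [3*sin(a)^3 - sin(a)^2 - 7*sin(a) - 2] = (9*sin(a)^2 - 2*sin(a) - 7)*cos(a)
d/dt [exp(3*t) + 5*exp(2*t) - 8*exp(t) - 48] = (3*exp(2*t) + 10*exp(t) - 8)*exp(t)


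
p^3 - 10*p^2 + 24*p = p*(p - 6)*(p - 4)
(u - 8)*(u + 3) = u^2 - 5*u - 24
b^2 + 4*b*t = b*(b + 4*t)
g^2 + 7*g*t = g*(g + 7*t)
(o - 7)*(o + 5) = o^2 - 2*o - 35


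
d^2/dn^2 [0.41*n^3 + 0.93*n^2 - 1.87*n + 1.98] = 2.46*n + 1.86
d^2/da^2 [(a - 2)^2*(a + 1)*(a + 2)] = 12*a^2 - 6*a - 12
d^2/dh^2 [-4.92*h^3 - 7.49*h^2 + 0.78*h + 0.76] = -29.52*h - 14.98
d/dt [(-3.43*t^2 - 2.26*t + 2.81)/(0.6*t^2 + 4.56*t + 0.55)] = (-14.2848*t^2 - 7.145*t - 14.0566)/(0.36*t^4 + 5.472*t^3 + 21.4536*t^2 + 5.016*t + 0.3025)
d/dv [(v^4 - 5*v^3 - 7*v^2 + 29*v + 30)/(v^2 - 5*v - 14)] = 2*(v^3 - 14*v^2 + 49*v - 32)/(v^2 - 14*v + 49)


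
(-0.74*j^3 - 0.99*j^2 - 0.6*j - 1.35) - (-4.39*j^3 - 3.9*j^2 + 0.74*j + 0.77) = 3.65*j^3 + 2.91*j^2 - 1.34*j - 2.12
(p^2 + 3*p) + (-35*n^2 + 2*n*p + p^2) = -35*n^2 + 2*n*p + 2*p^2 + 3*p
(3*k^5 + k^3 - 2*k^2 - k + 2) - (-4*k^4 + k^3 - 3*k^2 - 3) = 3*k^5 + 4*k^4 + k^2 - k + 5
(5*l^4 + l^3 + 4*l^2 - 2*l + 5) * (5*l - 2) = 25*l^5 - 5*l^4 + 18*l^3 - 18*l^2 + 29*l - 10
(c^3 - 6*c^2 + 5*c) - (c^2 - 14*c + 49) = c^3 - 7*c^2 + 19*c - 49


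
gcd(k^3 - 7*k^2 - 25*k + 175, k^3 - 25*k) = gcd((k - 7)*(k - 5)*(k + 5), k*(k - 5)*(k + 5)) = k^2 - 25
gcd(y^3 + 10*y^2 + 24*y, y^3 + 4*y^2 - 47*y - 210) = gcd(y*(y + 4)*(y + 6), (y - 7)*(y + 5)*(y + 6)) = y + 6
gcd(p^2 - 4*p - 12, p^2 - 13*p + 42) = p - 6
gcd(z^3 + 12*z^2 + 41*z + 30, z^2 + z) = z + 1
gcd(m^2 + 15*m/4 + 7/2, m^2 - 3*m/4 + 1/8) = 1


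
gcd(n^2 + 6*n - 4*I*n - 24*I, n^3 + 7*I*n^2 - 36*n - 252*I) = n + 6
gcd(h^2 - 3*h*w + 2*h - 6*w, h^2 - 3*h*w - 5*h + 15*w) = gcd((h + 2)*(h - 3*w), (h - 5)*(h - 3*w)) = -h + 3*w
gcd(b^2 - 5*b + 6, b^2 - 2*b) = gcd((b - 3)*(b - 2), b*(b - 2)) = b - 2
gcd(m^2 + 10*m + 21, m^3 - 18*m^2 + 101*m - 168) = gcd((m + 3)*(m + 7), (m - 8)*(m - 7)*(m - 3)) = 1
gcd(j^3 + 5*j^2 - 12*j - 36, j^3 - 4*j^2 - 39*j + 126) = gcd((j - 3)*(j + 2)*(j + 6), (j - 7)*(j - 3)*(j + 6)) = j^2 + 3*j - 18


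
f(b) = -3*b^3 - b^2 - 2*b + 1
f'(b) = -9*b^2 - 2*b - 2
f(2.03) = -32.28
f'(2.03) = -43.15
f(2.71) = -71.47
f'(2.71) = -73.52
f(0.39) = -0.11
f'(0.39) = -4.15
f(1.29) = -9.68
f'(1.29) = -19.56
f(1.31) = -10.08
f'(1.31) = -20.06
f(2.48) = -55.87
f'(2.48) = -62.31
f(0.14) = 0.69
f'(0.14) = -2.46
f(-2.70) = 58.16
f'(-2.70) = -62.21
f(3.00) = -95.00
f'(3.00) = -89.00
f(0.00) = 1.00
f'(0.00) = -2.00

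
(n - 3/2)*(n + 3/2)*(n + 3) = n^3 + 3*n^2 - 9*n/4 - 27/4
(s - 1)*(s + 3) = s^2 + 2*s - 3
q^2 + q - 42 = (q - 6)*(q + 7)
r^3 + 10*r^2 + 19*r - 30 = (r - 1)*(r + 5)*(r + 6)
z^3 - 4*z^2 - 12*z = z*(z - 6)*(z + 2)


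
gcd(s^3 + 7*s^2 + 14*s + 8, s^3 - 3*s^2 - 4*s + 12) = s + 2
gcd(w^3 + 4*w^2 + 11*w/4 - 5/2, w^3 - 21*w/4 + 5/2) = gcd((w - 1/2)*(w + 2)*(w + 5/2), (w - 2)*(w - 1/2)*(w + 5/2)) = w^2 + 2*w - 5/4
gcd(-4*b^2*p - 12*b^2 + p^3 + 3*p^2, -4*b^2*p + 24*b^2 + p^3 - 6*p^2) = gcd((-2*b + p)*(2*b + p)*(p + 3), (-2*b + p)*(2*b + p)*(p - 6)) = -4*b^2 + p^2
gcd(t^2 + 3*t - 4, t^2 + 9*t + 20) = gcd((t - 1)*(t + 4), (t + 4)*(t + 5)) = t + 4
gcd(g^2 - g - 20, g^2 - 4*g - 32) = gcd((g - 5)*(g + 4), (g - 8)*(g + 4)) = g + 4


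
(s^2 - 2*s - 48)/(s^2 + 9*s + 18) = (s - 8)/(s + 3)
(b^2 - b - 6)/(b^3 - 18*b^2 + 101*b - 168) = (b + 2)/(b^2 - 15*b + 56)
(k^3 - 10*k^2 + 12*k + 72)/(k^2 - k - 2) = (-k^3 + 10*k^2 - 12*k - 72)/(-k^2 + k + 2)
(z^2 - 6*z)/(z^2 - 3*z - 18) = z/(z + 3)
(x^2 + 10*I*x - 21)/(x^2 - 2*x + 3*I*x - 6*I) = (x + 7*I)/(x - 2)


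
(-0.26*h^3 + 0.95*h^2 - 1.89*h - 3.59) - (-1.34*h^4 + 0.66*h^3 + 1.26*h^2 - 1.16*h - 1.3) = 1.34*h^4 - 0.92*h^3 - 0.31*h^2 - 0.73*h - 2.29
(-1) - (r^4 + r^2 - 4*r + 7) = -r^4 - r^2 + 4*r - 8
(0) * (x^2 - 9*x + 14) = 0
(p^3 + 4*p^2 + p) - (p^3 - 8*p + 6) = 4*p^2 + 9*p - 6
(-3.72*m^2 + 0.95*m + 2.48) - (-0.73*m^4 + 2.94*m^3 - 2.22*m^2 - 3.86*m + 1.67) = 0.73*m^4 - 2.94*m^3 - 1.5*m^2 + 4.81*m + 0.81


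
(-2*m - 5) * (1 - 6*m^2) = 12*m^3 + 30*m^2 - 2*m - 5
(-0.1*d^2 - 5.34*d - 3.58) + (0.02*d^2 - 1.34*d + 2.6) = -0.08*d^2 - 6.68*d - 0.98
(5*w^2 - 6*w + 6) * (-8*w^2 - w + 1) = -40*w^4 + 43*w^3 - 37*w^2 - 12*w + 6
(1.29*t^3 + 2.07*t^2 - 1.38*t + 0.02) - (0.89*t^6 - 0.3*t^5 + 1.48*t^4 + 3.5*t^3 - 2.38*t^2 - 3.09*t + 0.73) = -0.89*t^6 + 0.3*t^5 - 1.48*t^4 - 2.21*t^3 + 4.45*t^2 + 1.71*t - 0.71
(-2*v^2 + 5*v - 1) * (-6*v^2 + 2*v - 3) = 12*v^4 - 34*v^3 + 22*v^2 - 17*v + 3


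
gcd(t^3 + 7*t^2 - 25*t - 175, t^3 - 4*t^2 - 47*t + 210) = t^2 + 2*t - 35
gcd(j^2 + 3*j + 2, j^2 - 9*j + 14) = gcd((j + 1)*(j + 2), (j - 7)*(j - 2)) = 1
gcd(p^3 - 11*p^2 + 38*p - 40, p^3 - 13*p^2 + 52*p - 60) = p^2 - 7*p + 10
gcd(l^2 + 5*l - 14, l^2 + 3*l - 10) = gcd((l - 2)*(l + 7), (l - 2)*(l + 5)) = l - 2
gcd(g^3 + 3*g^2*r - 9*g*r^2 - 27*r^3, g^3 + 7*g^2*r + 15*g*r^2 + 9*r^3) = g^2 + 6*g*r + 9*r^2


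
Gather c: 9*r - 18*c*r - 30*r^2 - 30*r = -18*c*r - 30*r^2 - 21*r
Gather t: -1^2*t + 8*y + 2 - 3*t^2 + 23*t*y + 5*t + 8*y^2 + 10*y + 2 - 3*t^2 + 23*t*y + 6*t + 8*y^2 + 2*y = -6*t^2 + t*(46*y + 10) + 16*y^2 + 20*y + 4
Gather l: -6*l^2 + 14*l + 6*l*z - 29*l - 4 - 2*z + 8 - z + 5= -6*l^2 + l*(6*z - 15) - 3*z + 9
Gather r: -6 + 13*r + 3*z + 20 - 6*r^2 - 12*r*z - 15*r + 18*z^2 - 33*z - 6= -6*r^2 + r*(-12*z - 2) + 18*z^2 - 30*z + 8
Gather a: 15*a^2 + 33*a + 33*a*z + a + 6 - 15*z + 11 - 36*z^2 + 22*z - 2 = 15*a^2 + a*(33*z + 34) - 36*z^2 + 7*z + 15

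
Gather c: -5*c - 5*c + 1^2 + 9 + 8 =18 - 10*c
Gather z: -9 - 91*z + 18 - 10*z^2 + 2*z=-10*z^2 - 89*z + 9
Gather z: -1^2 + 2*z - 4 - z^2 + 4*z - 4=-z^2 + 6*z - 9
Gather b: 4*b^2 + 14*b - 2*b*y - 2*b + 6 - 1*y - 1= 4*b^2 + b*(12 - 2*y) - y + 5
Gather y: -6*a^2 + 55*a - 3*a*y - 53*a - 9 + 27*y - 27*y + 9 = -6*a^2 - 3*a*y + 2*a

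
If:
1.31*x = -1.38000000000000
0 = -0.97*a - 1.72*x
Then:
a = 1.87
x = -1.05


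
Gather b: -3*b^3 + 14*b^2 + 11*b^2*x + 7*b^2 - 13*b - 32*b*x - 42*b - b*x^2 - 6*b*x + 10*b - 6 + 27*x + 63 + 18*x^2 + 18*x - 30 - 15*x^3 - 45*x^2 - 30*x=-3*b^3 + b^2*(11*x + 21) + b*(-x^2 - 38*x - 45) - 15*x^3 - 27*x^2 + 15*x + 27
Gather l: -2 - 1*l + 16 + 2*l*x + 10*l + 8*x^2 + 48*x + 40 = l*(2*x + 9) + 8*x^2 + 48*x + 54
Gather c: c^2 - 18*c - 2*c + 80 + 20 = c^2 - 20*c + 100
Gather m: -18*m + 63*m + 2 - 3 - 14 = 45*m - 15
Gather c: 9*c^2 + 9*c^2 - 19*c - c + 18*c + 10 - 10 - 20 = 18*c^2 - 2*c - 20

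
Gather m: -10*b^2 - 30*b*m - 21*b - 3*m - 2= -10*b^2 - 21*b + m*(-30*b - 3) - 2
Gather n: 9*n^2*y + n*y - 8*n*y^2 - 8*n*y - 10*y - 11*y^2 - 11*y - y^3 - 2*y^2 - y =9*n^2*y + n*(-8*y^2 - 7*y) - y^3 - 13*y^2 - 22*y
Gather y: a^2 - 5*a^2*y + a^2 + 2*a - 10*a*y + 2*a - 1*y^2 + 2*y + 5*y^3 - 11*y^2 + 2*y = 2*a^2 + 4*a + 5*y^3 - 12*y^2 + y*(-5*a^2 - 10*a + 4)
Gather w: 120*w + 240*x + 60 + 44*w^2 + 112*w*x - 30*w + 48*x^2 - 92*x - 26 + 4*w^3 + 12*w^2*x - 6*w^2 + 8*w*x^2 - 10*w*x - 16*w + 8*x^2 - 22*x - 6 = 4*w^3 + w^2*(12*x + 38) + w*(8*x^2 + 102*x + 74) + 56*x^2 + 126*x + 28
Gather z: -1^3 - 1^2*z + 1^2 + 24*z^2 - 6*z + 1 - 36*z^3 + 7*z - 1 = -36*z^3 + 24*z^2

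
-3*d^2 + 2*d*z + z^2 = (-d + z)*(3*d + z)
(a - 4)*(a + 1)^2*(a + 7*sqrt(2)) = a^4 - 2*a^3 + 7*sqrt(2)*a^3 - 14*sqrt(2)*a^2 - 7*a^2 - 49*sqrt(2)*a - 4*a - 28*sqrt(2)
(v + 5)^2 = v^2 + 10*v + 25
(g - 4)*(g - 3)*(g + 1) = g^3 - 6*g^2 + 5*g + 12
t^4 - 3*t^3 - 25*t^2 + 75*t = t*(t - 5)*(t - 3)*(t + 5)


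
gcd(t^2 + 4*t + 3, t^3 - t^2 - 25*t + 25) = 1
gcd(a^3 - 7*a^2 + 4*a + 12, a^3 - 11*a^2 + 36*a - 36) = a^2 - 8*a + 12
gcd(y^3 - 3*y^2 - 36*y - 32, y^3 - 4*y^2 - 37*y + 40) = y - 8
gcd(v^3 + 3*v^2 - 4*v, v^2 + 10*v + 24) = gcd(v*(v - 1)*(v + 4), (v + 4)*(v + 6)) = v + 4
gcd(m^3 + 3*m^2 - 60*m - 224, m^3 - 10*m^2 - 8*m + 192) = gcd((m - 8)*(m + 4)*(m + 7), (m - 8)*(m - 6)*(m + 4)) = m^2 - 4*m - 32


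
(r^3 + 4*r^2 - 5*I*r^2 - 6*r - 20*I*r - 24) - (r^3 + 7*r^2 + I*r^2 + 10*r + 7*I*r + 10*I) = -3*r^2 - 6*I*r^2 - 16*r - 27*I*r - 24 - 10*I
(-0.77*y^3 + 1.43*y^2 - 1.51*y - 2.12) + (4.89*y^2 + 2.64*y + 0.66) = -0.77*y^3 + 6.32*y^2 + 1.13*y - 1.46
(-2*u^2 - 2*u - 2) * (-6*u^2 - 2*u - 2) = 12*u^4 + 16*u^3 + 20*u^2 + 8*u + 4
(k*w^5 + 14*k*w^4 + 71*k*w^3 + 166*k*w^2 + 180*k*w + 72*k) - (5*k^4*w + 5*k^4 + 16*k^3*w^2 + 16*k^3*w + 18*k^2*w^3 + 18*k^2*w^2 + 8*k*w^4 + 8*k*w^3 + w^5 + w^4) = -5*k^4*w - 5*k^4 - 16*k^3*w^2 - 16*k^3*w - 18*k^2*w^3 - 18*k^2*w^2 + k*w^5 + 6*k*w^4 + 63*k*w^3 + 166*k*w^2 + 180*k*w + 72*k - w^5 - w^4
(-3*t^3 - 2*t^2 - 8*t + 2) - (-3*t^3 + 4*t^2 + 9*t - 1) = -6*t^2 - 17*t + 3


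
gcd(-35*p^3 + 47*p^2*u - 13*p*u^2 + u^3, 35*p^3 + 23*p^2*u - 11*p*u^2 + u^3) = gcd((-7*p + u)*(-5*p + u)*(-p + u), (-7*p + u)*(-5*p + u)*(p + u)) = 35*p^2 - 12*p*u + u^2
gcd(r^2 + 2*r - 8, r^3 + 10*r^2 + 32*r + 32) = r + 4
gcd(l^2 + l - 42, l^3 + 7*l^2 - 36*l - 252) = l^2 + l - 42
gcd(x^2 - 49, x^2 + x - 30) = 1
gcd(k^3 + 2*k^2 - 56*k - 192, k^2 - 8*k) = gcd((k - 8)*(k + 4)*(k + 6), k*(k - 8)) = k - 8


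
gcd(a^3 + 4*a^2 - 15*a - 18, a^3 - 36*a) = a + 6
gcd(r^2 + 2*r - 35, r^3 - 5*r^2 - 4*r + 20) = r - 5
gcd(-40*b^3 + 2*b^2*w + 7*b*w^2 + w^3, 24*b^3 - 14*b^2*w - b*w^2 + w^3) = -8*b^2 + 2*b*w + w^2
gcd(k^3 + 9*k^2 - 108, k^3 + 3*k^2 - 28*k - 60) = k + 6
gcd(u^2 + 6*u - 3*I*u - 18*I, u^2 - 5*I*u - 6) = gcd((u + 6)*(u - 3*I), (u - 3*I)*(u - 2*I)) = u - 3*I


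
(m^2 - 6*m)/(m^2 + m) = (m - 6)/(m + 1)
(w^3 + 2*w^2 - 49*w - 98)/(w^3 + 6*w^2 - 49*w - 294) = (w + 2)/(w + 6)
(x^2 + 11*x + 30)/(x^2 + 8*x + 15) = (x + 6)/(x + 3)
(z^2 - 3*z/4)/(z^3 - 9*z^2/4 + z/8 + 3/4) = 2*z/(2*z^2 - 3*z - 2)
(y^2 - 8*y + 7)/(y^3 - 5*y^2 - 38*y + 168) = (y - 1)/(y^2 + 2*y - 24)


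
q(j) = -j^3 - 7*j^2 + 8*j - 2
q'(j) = -3*j^2 - 14*j + 8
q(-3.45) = -71.85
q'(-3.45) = 20.59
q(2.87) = -60.34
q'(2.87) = -56.89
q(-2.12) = -40.89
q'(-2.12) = 24.20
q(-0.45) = -6.93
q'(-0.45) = 13.69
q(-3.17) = -65.85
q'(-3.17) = 22.23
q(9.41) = -1379.79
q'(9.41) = -389.38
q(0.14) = -1.02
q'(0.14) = 5.98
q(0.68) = -0.11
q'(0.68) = -2.91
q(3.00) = -68.00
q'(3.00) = -61.00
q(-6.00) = -86.00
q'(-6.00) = -16.00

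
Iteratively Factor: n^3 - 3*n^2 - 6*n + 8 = (n - 4)*(n^2 + n - 2) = (n - 4)*(n - 1)*(n + 2)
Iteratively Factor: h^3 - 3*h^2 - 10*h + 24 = (h - 2)*(h^2 - h - 12) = (h - 2)*(h + 3)*(h - 4)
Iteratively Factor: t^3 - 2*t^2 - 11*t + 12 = (t - 1)*(t^2 - t - 12) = (t - 4)*(t - 1)*(t + 3)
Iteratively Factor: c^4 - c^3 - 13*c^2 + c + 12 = (c - 1)*(c^3 - 13*c - 12) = (c - 4)*(c - 1)*(c^2 + 4*c + 3) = (c - 4)*(c - 1)*(c + 1)*(c + 3)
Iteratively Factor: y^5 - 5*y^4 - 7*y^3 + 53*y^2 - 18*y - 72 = (y - 4)*(y^4 - y^3 - 11*y^2 + 9*y + 18) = (y - 4)*(y - 2)*(y^3 + y^2 - 9*y - 9) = (y - 4)*(y - 2)*(y + 1)*(y^2 - 9) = (y - 4)*(y - 2)*(y + 1)*(y + 3)*(y - 3)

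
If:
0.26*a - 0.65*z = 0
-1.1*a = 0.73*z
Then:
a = 0.00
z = 0.00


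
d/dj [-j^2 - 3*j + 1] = -2*j - 3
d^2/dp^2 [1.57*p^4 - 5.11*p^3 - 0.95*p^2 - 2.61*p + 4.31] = 18.84*p^2 - 30.66*p - 1.9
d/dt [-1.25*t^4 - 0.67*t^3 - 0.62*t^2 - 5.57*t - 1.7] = -5.0*t^3 - 2.01*t^2 - 1.24*t - 5.57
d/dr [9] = 0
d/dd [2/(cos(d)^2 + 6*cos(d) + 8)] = 4*(cos(d) + 3)*sin(d)/(cos(d)^2 + 6*cos(d) + 8)^2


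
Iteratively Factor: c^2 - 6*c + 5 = (c - 1)*(c - 5)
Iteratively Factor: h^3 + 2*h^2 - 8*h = (h - 2)*(h^2 + 4*h) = h*(h - 2)*(h + 4)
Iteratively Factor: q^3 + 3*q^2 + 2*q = (q + 2)*(q^2 + q) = (q + 1)*(q + 2)*(q)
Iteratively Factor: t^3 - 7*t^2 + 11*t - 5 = (t - 1)*(t^2 - 6*t + 5) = (t - 5)*(t - 1)*(t - 1)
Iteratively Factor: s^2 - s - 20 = (s + 4)*(s - 5)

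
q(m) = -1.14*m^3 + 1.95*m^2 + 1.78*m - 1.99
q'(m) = -3.42*m^2 + 3.9*m + 1.78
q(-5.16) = 197.37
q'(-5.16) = -109.40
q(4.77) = -72.86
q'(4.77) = -57.43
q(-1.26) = 1.14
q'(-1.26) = -8.56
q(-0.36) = -2.32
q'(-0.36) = -0.07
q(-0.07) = -2.10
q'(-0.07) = 1.49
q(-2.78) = 32.62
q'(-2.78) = -35.49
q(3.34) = -16.77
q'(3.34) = -23.35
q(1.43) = 1.21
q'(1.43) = 0.36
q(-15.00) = 4257.56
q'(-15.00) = -826.22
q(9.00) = -659.08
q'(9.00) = -240.14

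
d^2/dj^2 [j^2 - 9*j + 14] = 2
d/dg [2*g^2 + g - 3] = 4*g + 1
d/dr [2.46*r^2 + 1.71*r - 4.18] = 4.92*r + 1.71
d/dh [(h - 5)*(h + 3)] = 2*h - 2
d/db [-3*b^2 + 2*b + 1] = 2 - 6*b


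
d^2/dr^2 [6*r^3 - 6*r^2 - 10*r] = 36*r - 12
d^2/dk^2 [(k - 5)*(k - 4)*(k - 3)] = 6*k - 24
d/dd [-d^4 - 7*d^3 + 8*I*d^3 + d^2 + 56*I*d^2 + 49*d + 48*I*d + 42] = -4*d^3 + d^2*(-21 + 24*I) + d*(2 + 112*I) + 49 + 48*I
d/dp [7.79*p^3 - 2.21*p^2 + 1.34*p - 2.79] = 23.37*p^2 - 4.42*p + 1.34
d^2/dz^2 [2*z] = 0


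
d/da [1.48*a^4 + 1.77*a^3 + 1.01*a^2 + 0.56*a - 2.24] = 5.92*a^3 + 5.31*a^2 + 2.02*a + 0.56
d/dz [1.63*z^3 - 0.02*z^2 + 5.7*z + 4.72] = 4.89*z^2 - 0.04*z + 5.7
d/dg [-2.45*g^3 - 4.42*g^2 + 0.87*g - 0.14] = -7.35*g^2 - 8.84*g + 0.87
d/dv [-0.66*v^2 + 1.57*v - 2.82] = 1.57 - 1.32*v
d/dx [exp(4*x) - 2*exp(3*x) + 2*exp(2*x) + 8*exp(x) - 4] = (4*exp(3*x) - 6*exp(2*x) + 4*exp(x) + 8)*exp(x)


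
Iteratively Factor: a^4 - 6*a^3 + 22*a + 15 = (a + 1)*(a^3 - 7*a^2 + 7*a + 15) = (a + 1)^2*(a^2 - 8*a + 15) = (a - 5)*(a + 1)^2*(a - 3)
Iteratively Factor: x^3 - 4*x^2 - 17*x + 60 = (x + 4)*(x^2 - 8*x + 15) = (x - 5)*(x + 4)*(x - 3)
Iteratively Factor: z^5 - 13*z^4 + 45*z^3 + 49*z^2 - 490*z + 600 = (z - 4)*(z^4 - 9*z^3 + 9*z^2 + 85*z - 150) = (z - 5)*(z - 4)*(z^3 - 4*z^2 - 11*z + 30) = (z - 5)*(z - 4)*(z + 3)*(z^2 - 7*z + 10) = (z - 5)*(z - 4)*(z - 2)*(z + 3)*(z - 5)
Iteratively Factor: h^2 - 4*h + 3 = (h - 3)*(h - 1)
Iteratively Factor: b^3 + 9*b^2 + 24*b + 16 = (b + 4)*(b^2 + 5*b + 4) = (b + 1)*(b + 4)*(b + 4)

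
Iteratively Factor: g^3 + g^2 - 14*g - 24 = (g + 2)*(g^2 - g - 12) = (g - 4)*(g + 2)*(g + 3)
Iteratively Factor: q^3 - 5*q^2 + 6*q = (q - 2)*(q^2 - 3*q) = (q - 3)*(q - 2)*(q)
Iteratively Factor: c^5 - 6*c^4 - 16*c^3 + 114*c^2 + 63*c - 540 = (c + 3)*(c^4 - 9*c^3 + 11*c^2 + 81*c - 180) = (c + 3)^2*(c^3 - 12*c^2 + 47*c - 60) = (c - 4)*(c + 3)^2*(c^2 - 8*c + 15) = (c - 5)*(c - 4)*(c + 3)^2*(c - 3)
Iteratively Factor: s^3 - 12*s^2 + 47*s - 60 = (s - 5)*(s^2 - 7*s + 12) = (s - 5)*(s - 4)*(s - 3)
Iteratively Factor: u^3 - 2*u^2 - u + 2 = (u + 1)*(u^2 - 3*u + 2) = (u - 1)*(u + 1)*(u - 2)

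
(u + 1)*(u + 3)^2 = u^3 + 7*u^2 + 15*u + 9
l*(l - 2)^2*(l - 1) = l^4 - 5*l^3 + 8*l^2 - 4*l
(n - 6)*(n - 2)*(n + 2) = n^3 - 6*n^2 - 4*n + 24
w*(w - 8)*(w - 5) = w^3 - 13*w^2 + 40*w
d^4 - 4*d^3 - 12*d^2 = d^2*(d - 6)*(d + 2)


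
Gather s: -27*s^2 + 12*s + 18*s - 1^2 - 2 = -27*s^2 + 30*s - 3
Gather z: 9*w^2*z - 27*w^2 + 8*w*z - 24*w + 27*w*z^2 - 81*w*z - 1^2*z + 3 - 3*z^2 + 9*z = -27*w^2 - 24*w + z^2*(27*w - 3) + z*(9*w^2 - 73*w + 8) + 3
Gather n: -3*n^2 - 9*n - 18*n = -3*n^2 - 27*n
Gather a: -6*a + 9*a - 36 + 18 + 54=3*a + 36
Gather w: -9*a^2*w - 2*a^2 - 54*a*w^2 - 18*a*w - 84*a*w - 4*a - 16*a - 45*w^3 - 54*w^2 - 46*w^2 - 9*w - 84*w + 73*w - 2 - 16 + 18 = -2*a^2 - 20*a - 45*w^3 + w^2*(-54*a - 100) + w*(-9*a^2 - 102*a - 20)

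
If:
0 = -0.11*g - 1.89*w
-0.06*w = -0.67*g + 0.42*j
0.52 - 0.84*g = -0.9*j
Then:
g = -0.86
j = -1.38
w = 0.05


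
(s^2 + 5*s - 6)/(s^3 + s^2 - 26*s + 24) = 1/(s - 4)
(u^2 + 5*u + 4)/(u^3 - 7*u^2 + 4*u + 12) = (u + 4)/(u^2 - 8*u + 12)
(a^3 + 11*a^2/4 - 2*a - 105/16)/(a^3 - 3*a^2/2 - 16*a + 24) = (8*a^2 + 34*a + 35)/(8*(a^2 - 16))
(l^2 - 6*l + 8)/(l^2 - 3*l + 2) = (l - 4)/(l - 1)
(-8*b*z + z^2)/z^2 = (-8*b + z)/z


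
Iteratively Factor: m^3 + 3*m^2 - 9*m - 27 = (m + 3)*(m^2 - 9) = (m - 3)*(m + 3)*(m + 3)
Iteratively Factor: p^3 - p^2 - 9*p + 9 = (p - 1)*(p^2 - 9) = (p - 1)*(p + 3)*(p - 3)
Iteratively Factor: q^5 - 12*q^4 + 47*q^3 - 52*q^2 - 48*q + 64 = (q - 4)*(q^4 - 8*q^3 + 15*q^2 + 8*q - 16) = (q - 4)^2*(q^3 - 4*q^2 - q + 4) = (q - 4)^3*(q^2 - 1) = (q - 4)^3*(q - 1)*(q + 1)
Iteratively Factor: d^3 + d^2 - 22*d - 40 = (d + 4)*(d^2 - 3*d - 10) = (d + 2)*(d + 4)*(d - 5)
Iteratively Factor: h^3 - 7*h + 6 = (h + 3)*(h^2 - 3*h + 2) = (h - 1)*(h + 3)*(h - 2)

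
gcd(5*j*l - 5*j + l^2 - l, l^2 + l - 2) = l - 1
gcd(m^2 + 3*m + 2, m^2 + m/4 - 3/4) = m + 1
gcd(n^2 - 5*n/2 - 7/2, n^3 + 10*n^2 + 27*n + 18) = n + 1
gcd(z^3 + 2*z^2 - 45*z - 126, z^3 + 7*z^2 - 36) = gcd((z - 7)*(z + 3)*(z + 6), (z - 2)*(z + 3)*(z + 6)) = z^2 + 9*z + 18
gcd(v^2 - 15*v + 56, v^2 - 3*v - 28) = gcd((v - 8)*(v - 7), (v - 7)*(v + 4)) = v - 7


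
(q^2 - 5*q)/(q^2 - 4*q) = (q - 5)/(q - 4)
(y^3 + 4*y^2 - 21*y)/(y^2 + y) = (y^2 + 4*y - 21)/(y + 1)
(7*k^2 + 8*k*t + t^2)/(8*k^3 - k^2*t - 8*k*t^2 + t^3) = (7*k + t)/(8*k^2 - 9*k*t + t^2)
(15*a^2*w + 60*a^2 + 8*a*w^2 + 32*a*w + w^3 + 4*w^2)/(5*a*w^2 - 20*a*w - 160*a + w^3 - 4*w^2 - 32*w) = (3*a + w)/(w - 8)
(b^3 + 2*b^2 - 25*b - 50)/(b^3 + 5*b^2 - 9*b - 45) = (b^2 - 3*b - 10)/(b^2 - 9)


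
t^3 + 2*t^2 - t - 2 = (t - 1)*(t + 1)*(t + 2)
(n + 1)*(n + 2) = n^2 + 3*n + 2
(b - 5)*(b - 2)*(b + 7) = b^3 - 39*b + 70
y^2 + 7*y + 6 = (y + 1)*(y + 6)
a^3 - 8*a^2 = a^2*(a - 8)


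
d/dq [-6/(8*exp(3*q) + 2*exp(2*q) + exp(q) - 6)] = (144*exp(2*q) + 24*exp(q) + 6)*exp(q)/(8*exp(3*q) + 2*exp(2*q) + exp(q) - 6)^2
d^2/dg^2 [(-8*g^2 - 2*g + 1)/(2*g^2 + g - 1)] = 2*(8*g^3 - 36*g^2 - 6*g - 7)/(8*g^6 + 12*g^5 - 6*g^4 - 11*g^3 + 3*g^2 + 3*g - 1)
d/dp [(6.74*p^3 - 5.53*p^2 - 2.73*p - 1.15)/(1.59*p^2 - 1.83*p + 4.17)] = (10.7166*p^4 - 24.6684*p^3 + 98.778*p^2 - 42.4632*p - 13.4886)/(2.5281*p^4 - 5.8194*p^3 + 16.6095*p^2 - 15.2622*p + 17.3889)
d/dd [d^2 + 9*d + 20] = 2*d + 9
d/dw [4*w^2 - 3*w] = 8*w - 3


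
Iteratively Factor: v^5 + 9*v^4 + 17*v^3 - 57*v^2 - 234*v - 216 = (v + 3)*(v^4 + 6*v^3 - v^2 - 54*v - 72) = (v + 2)*(v + 3)*(v^3 + 4*v^2 - 9*v - 36) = (v + 2)*(v + 3)^2*(v^2 + v - 12) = (v + 2)*(v + 3)^2*(v + 4)*(v - 3)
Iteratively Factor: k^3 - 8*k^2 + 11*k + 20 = (k + 1)*(k^2 - 9*k + 20) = (k - 4)*(k + 1)*(k - 5)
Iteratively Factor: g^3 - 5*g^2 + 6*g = (g - 2)*(g^2 - 3*g) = (g - 3)*(g - 2)*(g)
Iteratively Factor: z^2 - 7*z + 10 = (z - 2)*(z - 5)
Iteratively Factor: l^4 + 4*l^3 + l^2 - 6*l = (l)*(l^3 + 4*l^2 + l - 6) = l*(l - 1)*(l^2 + 5*l + 6) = l*(l - 1)*(l + 2)*(l + 3)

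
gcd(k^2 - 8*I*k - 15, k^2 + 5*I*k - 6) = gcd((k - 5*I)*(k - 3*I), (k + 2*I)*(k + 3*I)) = 1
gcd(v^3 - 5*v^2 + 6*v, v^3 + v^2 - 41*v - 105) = 1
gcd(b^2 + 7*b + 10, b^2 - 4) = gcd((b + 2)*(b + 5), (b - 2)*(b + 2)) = b + 2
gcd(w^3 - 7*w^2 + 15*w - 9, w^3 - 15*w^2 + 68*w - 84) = 1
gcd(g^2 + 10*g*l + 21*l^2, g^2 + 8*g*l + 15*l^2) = g + 3*l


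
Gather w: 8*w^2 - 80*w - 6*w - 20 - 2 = 8*w^2 - 86*w - 22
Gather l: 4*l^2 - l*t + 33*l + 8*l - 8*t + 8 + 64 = 4*l^2 + l*(41 - t) - 8*t + 72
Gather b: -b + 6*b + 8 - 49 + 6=5*b - 35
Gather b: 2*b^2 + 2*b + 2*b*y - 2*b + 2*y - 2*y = 2*b^2 + 2*b*y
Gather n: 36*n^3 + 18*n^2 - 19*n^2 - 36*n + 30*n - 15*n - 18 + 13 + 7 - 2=36*n^3 - n^2 - 21*n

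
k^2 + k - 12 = (k - 3)*(k + 4)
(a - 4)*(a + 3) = a^2 - a - 12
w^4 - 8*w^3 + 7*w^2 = w^2*(w - 7)*(w - 1)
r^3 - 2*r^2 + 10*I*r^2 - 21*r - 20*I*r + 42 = (r - 2)*(r + 3*I)*(r + 7*I)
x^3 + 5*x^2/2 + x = x*(x + 1/2)*(x + 2)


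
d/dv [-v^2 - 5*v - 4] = -2*v - 5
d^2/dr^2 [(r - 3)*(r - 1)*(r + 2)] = 6*r - 4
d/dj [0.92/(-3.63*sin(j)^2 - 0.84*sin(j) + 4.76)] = (6.6792*sin(j) + 0.7728)*cos(j)/(3.63*sin(j)^2 + 0.84*sin(j) - 4.76)^2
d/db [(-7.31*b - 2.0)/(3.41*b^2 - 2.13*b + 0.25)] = (24.9271*b^2 + 13.64*b - 6.0875)/(11.6281*b^4 - 14.5266*b^3 + 6.2419*b^2 - 1.065*b + 0.0625)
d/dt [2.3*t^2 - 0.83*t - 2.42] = 4.6*t - 0.83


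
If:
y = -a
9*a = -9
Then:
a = -1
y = 1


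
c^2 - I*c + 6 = (c - 3*I)*(c + 2*I)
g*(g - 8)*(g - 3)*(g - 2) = g^4 - 13*g^3 + 46*g^2 - 48*g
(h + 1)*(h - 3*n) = h^2 - 3*h*n + h - 3*n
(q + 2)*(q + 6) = q^2 + 8*q + 12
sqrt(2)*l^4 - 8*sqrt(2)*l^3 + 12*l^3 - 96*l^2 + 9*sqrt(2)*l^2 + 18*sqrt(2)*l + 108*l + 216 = (l - 6)*(l - 3)*(l + 6*sqrt(2))*(sqrt(2)*l + sqrt(2))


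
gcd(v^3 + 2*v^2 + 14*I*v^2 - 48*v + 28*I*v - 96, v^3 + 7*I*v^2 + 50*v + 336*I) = v^2 + 14*I*v - 48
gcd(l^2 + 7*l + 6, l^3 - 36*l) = l + 6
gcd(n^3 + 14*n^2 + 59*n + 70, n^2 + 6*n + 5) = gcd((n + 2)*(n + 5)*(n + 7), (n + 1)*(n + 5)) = n + 5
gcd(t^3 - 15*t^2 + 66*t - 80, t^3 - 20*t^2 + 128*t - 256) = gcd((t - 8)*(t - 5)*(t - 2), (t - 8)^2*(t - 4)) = t - 8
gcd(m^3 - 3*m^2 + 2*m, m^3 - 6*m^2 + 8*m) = m^2 - 2*m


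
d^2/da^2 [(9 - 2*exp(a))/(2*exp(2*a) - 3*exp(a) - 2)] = (-8*exp(4*a) + 132*exp(3*a) - 210*exp(2*a) + 237*exp(a) - 62)*exp(a)/(8*exp(6*a) - 36*exp(5*a) + 30*exp(4*a) + 45*exp(3*a) - 30*exp(2*a) - 36*exp(a) - 8)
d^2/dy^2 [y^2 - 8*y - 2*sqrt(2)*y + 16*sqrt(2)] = 2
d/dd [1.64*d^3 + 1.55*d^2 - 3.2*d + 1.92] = 4.92*d^2 + 3.1*d - 3.2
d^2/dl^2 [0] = 0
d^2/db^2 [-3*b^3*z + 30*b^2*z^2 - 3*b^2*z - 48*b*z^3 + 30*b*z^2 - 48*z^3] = 6*z*(-3*b + 10*z - 1)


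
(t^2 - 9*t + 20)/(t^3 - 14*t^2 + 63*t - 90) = (t - 4)/(t^2 - 9*t + 18)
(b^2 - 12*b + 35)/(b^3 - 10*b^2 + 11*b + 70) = 1/(b + 2)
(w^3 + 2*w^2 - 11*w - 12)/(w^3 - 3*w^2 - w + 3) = (w + 4)/(w - 1)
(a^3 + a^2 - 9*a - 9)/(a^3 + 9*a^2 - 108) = (a^2 + 4*a + 3)/(a^2 + 12*a + 36)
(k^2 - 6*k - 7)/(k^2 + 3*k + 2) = (k - 7)/(k + 2)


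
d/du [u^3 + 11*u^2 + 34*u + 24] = 3*u^2 + 22*u + 34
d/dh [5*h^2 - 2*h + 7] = 10*h - 2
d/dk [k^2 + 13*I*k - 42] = 2*k + 13*I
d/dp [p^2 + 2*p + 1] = 2*p + 2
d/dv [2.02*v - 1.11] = 2.02000000000000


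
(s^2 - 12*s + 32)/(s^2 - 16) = (s - 8)/(s + 4)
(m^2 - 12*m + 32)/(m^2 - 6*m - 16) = (m - 4)/(m + 2)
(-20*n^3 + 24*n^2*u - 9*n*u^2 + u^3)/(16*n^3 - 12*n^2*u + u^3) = (-5*n + u)/(4*n + u)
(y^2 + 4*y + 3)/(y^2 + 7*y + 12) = (y + 1)/(y + 4)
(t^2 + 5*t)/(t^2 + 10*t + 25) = t/(t + 5)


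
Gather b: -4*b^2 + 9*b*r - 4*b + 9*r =-4*b^2 + b*(9*r - 4) + 9*r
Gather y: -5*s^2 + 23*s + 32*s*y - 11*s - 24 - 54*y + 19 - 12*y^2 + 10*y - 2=-5*s^2 + 12*s - 12*y^2 + y*(32*s - 44) - 7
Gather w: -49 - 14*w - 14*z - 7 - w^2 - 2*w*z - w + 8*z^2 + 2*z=-w^2 + w*(-2*z - 15) + 8*z^2 - 12*z - 56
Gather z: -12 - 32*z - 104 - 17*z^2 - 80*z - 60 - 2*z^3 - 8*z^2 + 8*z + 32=-2*z^3 - 25*z^2 - 104*z - 144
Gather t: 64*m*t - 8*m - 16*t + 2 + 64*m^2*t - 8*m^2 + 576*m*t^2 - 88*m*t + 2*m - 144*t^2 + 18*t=-8*m^2 - 6*m + t^2*(576*m - 144) + t*(64*m^2 - 24*m + 2) + 2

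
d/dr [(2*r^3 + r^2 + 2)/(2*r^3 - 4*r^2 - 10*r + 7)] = 10*(-r^4 - 4*r^3 + 2*r^2 + 3*r + 2)/(4*r^6 - 16*r^5 - 24*r^4 + 108*r^3 + 44*r^2 - 140*r + 49)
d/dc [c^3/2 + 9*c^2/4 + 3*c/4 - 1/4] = 3*c^2/2 + 9*c/2 + 3/4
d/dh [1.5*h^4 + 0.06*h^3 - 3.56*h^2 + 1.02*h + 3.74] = 6.0*h^3 + 0.18*h^2 - 7.12*h + 1.02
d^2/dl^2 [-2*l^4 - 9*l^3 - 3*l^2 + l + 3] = -24*l^2 - 54*l - 6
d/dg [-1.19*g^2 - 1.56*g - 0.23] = -2.38*g - 1.56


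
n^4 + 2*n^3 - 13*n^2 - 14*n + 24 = (n - 3)*(n - 1)*(n + 2)*(n + 4)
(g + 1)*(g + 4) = g^2 + 5*g + 4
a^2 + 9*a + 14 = (a + 2)*(a + 7)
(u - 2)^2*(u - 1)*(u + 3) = u^4 - 2*u^3 - 7*u^2 + 20*u - 12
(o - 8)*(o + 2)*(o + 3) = o^3 - 3*o^2 - 34*o - 48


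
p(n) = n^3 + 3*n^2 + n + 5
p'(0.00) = 1.00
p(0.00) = 5.00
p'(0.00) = 1.00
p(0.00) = 5.00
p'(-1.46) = -1.37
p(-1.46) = 6.82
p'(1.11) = 11.36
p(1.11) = 11.17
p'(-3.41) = 15.42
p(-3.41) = -3.18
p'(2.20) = 28.72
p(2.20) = 32.37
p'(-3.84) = 22.20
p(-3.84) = -11.23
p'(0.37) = 3.63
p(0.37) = 5.83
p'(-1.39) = -1.54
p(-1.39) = 6.72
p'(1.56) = 17.66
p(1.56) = 17.66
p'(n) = 3*n^2 + 6*n + 1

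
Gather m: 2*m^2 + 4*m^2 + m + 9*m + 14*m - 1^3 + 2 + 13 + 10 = 6*m^2 + 24*m + 24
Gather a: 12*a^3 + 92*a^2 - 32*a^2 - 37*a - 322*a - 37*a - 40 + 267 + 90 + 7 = 12*a^3 + 60*a^2 - 396*a + 324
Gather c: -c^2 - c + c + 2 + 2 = 4 - c^2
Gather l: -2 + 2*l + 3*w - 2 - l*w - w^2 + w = l*(2 - w) - w^2 + 4*w - 4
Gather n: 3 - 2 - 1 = 0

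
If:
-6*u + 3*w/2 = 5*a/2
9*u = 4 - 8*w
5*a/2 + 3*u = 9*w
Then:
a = -264/145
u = 20/29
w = -8/29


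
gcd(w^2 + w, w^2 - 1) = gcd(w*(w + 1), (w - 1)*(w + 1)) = w + 1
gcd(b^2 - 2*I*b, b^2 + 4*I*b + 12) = b - 2*I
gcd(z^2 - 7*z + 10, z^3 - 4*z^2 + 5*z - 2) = z - 2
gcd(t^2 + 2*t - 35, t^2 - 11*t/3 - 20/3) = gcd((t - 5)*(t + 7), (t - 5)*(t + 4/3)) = t - 5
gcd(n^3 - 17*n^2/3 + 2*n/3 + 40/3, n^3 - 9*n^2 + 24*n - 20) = n^2 - 7*n + 10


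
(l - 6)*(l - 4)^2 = l^3 - 14*l^2 + 64*l - 96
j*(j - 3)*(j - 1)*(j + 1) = j^4 - 3*j^3 - j^2 + 3*j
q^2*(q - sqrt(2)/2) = q^3 - sqrt(2)*q^2/2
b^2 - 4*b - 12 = (b - 6)*(b + 2)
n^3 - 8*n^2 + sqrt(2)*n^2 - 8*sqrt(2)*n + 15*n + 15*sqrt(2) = (n - 5)*(n - 3)*(n + sqrt(2))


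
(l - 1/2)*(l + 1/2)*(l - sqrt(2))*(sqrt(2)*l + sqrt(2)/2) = sqrt(2)*l^4 - 2*l^3 + sqrt(2)*l^3/2 - l^2 - sqrt(2)*l^2/4 - sqrt(2)*l/8 + l/2 + 1/4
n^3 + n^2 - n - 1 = (n - 1)*(n + 1)^2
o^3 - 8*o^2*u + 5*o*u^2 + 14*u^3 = (o - 7*u)*(o - 2*u)*(o + u)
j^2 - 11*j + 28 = (j - 7)*(j - 4)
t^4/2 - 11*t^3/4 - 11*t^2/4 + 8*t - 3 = (t/2 + 1)*(t - 6)*(t - 1)*(t - 1/2)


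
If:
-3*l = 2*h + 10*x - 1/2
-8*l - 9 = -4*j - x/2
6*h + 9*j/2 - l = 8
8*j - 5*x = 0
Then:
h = 8581/7920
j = 19/198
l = -1409/1320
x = 76/495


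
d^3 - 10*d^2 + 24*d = d*(d - 6)*(d - 4)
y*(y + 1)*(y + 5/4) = y^3 + 9*y^2/4 + 5*y/4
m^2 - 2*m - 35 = (m - 7)*(m + 5)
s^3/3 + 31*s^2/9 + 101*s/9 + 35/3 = (s/3 + 1)*(s + 7/3)*(s + 5)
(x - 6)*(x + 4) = x^2 - 2*x - 24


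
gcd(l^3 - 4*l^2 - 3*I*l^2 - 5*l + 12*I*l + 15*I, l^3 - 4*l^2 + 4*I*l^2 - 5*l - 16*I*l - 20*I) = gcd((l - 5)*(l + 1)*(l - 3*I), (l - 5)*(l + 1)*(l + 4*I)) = l^2 - 4*l - 5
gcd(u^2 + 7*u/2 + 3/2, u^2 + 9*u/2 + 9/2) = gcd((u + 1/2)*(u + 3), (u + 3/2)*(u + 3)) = u + 3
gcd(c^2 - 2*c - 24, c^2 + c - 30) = 1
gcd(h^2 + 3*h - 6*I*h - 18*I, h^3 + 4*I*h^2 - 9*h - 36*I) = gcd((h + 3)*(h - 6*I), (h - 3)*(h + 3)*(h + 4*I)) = h + 3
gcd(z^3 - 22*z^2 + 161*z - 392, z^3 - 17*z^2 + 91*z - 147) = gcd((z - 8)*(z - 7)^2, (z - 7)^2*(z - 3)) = z^2 - 14*z + 49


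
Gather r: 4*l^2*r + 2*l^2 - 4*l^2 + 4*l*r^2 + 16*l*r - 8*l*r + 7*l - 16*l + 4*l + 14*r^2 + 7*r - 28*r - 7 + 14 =-2*l^2 - 5*l + r^2*(4*l + 14) + r*(4*l^2 + 8*l - 21) + 7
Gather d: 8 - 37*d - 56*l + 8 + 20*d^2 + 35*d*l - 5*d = 20*d^2 + d*(35*l - 42) - 56*l + 16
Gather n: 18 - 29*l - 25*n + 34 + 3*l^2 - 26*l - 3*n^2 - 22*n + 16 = 3*l^2 - 55*l - 3*n^2 - 47*n + 68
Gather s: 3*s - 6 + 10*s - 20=13*s - 26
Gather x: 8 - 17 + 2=-7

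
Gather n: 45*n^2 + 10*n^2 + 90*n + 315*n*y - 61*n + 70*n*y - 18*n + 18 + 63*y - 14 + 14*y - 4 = 55*n^2 + n*(385*y + 11) + 77*y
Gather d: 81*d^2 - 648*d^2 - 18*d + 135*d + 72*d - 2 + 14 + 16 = -567*d^2 + 189*d + 28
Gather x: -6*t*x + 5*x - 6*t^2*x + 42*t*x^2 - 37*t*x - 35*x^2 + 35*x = x^2*(42*t - 35) + x*(-6*t^2 - 43*t + 40)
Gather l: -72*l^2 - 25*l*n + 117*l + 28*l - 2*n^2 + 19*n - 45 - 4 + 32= -72*l^2 + l*(145 - 25*n) - 2*n^2 + 19*n - 17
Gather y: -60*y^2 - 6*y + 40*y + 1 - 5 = -60*y^2 + 34*y - 4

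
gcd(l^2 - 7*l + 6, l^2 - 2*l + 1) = l - 1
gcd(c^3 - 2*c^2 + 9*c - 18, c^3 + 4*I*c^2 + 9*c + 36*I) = c^2 + 9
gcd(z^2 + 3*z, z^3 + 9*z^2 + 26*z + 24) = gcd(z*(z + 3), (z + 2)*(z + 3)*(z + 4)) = z + 3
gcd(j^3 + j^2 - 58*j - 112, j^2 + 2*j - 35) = j + 7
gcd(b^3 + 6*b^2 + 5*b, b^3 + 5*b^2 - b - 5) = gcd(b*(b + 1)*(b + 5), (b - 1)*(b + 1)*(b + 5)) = b^2 + 6*b + 5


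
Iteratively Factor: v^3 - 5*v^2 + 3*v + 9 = (v - 3)*(v^2 - 2*v - 3) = (v - 3)*(v + 1)*(v - 3)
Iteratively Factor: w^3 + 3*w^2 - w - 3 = (w + 1)*(w^2 + 2*w - 3) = (w + 1)*(w + 3)*(w - 1)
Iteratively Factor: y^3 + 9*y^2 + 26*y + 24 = (y + 2)*(y^2 + 7*y + 12) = (y + 2)*(y + 4)*(y + 3)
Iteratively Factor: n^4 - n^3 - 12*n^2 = (n)*(n^3 - n^2 - 12*n) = n^2*(n^2 - n - 12) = n^2*(n - 4)*(n + 3)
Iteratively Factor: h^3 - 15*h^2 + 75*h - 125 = (h - 5)*(h^2 - 10*h + 25) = (h - 5)^2*(h - 5)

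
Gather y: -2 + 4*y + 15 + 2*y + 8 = 6*y + 21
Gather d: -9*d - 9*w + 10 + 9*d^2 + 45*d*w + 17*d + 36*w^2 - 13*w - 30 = 9*d^2 + d*(45*w + 8) + 36*w^2 - 22*w - 20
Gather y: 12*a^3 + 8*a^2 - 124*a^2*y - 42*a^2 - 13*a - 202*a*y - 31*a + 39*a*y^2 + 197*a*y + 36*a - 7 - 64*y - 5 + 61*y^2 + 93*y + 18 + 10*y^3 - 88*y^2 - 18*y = 12*a^3 - 34*a^2 - 8*a + 10*y^3 + y^2*(39*a - 27) + y*(-124*a^2 - 5*a + 11) + 6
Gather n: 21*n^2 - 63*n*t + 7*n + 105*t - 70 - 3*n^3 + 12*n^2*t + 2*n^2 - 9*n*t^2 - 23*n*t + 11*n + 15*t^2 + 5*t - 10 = -3*n^3 + n^2*(12*t + 23) + n*(-9*t^2 - 86*t + 18) + 15*t^2 + 110*t - 80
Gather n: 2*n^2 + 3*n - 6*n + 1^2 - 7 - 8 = 2*n^2 - 3*n - 14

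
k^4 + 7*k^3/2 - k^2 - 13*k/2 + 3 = (k - 1)*(k - 1/2)*(k + 2)*(k + 3)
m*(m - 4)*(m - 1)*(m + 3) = m^4 - 2*m^3 - 11*m^2 + 12*m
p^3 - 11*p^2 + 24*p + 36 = (p - 6)^2*(p + 1)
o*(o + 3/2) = o^2 + 3*o/2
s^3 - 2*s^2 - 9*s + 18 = (s - 3)*(s - 2)*(s + 3)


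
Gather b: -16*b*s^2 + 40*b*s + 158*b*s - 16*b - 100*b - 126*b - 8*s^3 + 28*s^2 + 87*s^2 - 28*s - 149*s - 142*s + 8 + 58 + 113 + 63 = b*(-16*s^2 + 198*s - 242) - 8*s^3 + 115*s^2 - 319*s + 242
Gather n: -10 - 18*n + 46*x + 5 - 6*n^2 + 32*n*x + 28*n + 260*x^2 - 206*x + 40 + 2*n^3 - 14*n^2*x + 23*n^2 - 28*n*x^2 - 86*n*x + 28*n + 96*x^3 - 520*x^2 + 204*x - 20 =2*n^3 + n^2*(17 - 14*x) + n*(-28*x^2 - 54*x + 38) + 96*x^3 - 260*x^2 + 44*x + 15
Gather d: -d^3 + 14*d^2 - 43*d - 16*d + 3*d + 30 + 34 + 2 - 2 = -d^3 + 14*d^2 - 56*d + 64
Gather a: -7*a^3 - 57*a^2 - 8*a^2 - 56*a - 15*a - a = -7*a^3 - 65*a^2 - 72*a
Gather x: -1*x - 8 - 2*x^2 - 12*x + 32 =-2*x^2 - 13*x + 24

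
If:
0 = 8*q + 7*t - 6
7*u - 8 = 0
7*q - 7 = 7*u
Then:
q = 15/7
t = -78/49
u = 8/7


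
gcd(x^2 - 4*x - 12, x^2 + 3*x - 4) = 1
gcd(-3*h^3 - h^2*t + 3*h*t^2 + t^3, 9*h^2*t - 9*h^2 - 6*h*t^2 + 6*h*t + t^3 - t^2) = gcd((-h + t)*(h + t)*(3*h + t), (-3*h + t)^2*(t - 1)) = 1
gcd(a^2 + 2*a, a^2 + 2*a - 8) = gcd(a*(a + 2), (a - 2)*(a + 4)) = 1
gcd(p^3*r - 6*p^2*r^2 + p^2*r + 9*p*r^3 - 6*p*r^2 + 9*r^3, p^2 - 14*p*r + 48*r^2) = 1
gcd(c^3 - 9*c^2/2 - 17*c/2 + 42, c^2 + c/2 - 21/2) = 1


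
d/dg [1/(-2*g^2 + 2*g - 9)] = 2*(2*g - 1)/(2*g^2 - 2*g + 9)^2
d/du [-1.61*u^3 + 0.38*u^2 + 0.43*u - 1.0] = -4.83*u^2 + 0.76*u + 0.43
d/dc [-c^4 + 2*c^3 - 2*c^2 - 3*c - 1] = -4*c^3 + 6*c^2 - 4*c - 3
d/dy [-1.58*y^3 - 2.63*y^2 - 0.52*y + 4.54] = -4.74*y^2 - 5.26*y - 0.52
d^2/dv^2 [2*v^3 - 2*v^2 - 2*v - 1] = 12*v - 4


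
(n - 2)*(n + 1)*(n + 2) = n^3 + n^2 - 4*n - 4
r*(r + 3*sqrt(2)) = r^2 + 3*sqrt(2)*r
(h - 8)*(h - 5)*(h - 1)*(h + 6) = h^4 - 8*h^3 - 31*h^2 + 278*h - 240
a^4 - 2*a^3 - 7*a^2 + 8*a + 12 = (a - 3)*(a - 2)*(a + 1)*(a + 2)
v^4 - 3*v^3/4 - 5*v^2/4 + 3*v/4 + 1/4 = (v - 1)^2*(v + 1/4)*(v + 1)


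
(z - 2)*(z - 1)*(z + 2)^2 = z^4 + z^3 - 6*z^2 - 4*z + 8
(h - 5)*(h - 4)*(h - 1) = h^3 - 10*h^2 + 29*h - 20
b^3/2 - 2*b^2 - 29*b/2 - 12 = (b/2 + 1/2)*(b - 8)*(b + 3)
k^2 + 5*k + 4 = (k + 1)*(k + 4)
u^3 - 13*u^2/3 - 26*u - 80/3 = (u - 8)*(u + 5/3)*(u + 2)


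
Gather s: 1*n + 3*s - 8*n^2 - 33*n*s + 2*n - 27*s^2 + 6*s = -8*n^2 + 3*n - 27*s^2 + s*(9 - 33*n)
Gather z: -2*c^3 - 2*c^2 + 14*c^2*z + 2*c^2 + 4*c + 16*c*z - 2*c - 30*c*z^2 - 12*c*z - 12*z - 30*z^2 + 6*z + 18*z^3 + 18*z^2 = -2*c^3 + 2*c + 18*z^3 + z^2*(-30*c - 12) + z*(14*c^2 + 4*c - 6)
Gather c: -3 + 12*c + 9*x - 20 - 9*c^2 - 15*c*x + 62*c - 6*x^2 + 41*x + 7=-9*c^2 + c*(74 - 15*x) - 6*x^2 + 50*x - 16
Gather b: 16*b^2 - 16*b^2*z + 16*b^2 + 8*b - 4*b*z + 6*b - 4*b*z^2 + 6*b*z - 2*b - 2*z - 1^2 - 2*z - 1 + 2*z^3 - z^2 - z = b^2*(32 - 16*z) + b*(-4*z^2 + 2*z + 12) + 2*z^3 - z^2 - 5*z - 2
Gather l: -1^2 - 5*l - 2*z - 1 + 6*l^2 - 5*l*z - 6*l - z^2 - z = 6*l^2 + l*(-5*z - 11) - z^2 - 3*z - 2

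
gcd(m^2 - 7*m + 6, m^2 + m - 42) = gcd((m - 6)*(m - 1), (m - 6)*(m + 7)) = m - 6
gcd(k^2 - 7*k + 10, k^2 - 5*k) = k - 5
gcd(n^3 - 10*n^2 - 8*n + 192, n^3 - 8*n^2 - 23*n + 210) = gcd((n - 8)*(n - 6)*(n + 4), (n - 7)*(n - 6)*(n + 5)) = n - 6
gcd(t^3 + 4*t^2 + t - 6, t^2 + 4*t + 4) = t + 2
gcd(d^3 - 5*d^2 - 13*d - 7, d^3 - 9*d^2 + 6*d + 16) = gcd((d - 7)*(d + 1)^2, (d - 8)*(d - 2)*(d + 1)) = d + 1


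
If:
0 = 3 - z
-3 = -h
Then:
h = 3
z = 3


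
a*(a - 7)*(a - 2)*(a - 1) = a^4 - 10*a^3 + 23*a^2 - 14*a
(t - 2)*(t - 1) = t^2 - 3*t + 2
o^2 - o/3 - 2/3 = (o - 1)*(o + 2/3)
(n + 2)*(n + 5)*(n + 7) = n^3 + 14*n^2 + 59*n + 70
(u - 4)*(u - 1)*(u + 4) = u^3 - u^2 - 16*u + 16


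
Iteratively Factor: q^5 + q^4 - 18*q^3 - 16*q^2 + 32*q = (q - 4)*(q^4 + 5*q^3 + 2*q^2 - 8*q) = (q - 4)*(q + 4)*(q^3 + q^2 - 2*q) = q*(q - 4)*(q + 4)*(q^2 + q - 2) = q*(q - 4)*(q + 2)*(q + 4)*(q - 1)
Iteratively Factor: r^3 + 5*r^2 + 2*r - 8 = (r + 4)*(r^2 + r - 2) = (r - 1)*(r + 4)*(r + 2)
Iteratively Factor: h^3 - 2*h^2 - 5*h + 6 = (h + 2)*(h^2 - 4*h + 3) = (h - 3)*(h + 2)*(h - 1)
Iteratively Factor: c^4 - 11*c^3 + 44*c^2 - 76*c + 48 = (c - 2)*(c^3 - 9*c^2 + 26*c - 24) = (c - 4)*(c - 2)*(c^2 - 5*c + 6) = (c - 4)*(c - 3)*(c - 2)*(c - 2)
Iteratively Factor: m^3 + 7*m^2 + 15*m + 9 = (m + 3)*(m^2 + 4*m + 3) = (m + 1)*(m + 3)*(m + 3)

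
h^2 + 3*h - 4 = (h - 1)*(h + 4)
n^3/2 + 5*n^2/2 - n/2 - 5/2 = (n/2 + 1/2)*(n - 1)*(n + 5)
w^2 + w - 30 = (w - 5)*(w + 6)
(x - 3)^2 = x^2 - 6*x + 9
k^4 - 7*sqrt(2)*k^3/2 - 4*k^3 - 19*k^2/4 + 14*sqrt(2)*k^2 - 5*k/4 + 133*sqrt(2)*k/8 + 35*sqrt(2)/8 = (k - 5)*(k + 1/2)^2*(k - 7*sqrt(2)/2)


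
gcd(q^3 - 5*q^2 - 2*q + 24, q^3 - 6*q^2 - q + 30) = q^2 - q - 6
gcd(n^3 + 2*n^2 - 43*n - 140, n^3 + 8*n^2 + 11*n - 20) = n^2 + 9*n + 20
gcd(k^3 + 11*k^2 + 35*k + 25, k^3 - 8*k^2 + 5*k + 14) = k + 1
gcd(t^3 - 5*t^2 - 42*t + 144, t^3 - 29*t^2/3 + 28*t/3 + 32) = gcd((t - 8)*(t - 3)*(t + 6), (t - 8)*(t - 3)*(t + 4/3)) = t^2 - 11*t + 24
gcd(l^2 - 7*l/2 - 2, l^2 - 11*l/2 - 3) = l + 1/2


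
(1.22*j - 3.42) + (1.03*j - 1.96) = 2.25*j - 5.38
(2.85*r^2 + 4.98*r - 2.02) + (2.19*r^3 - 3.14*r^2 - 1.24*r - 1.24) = 2.19*r^3 - 0.29*r^2 + 3.74*r - 3.26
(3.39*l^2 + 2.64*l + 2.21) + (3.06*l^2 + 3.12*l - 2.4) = 6.45*l^2 + 5.76*l - 0.19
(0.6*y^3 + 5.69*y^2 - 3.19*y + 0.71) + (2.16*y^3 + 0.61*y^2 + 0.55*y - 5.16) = 2.76*y^3 + 6.3*y^2 - 2.64*y - 4.45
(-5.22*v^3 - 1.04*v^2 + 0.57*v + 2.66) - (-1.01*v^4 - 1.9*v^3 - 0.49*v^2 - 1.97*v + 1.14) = 1.01*v^4 - 3.32*v^3 - 0.55*v^2 + 2.54*v + 1.52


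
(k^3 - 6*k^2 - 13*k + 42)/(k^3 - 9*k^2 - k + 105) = (k - 2)/(k - 5)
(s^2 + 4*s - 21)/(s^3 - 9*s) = (s + 7)/(s*(s + 3))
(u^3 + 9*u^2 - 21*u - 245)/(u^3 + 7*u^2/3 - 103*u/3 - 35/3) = 3*(u + 7)/(3*u + 1)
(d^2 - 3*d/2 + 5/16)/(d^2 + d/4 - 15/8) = (4*d - 1)/(2*(2*d + 3))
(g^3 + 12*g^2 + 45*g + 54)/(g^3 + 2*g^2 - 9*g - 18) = (g^2 + 9*g + 18)/(g^2 - g - 6)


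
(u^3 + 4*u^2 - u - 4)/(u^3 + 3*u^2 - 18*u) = (u^3 + 4*u^2 - u - 4)/(u*(u^2 + 3*u - 18))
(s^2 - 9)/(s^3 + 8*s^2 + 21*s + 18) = (s - 3)/(s^2 + 5*s + 6)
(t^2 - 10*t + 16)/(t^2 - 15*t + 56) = (t - 2)/(t - 7)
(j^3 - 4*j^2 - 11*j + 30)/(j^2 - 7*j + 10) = j + 3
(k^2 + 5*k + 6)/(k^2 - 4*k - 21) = (k + 2)/(k - 7)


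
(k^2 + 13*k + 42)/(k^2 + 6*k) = (k + 7)/k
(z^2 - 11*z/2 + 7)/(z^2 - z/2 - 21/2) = (z - 2)/(z + 3)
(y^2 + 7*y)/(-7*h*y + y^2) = (y + 7)/(-7*h + y)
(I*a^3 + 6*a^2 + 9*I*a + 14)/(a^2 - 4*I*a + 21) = (I*a^2 - a + 2*I)/(a + 3*I)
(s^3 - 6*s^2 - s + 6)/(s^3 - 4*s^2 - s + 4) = (s - 6)/(s - 4)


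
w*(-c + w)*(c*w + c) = -c^2*w^2 - c^2*w + c*w^3 + c*w^2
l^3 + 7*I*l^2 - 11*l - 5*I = (l + I)^2*(l + 5*I)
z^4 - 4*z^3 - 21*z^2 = z^2*(z - 7)*(z + 3)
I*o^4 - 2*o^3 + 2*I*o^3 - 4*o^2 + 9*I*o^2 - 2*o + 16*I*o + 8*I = (o + 1)*(o - 2*I)*(o + 4*I)*(I*o + I)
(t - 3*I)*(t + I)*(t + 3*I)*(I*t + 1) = I*t^4 + 10*I*t^2 + 9*I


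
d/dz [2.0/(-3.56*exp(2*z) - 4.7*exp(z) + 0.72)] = (14.24*exp(z) + 9.4)*exp(z)/(3.56*exp(2*z) + 4.7*exp(z) - 0.72)^2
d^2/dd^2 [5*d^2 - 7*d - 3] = 10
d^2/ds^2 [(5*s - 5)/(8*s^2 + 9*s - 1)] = 10*((s - 1)*(16*s + 9)^2 - (24*s + 1)*(8*s^2 + 9*s - 1))/(8*s^2 + 9*s - 1)^3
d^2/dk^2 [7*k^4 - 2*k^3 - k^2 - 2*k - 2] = 84*k^2 - 12*k - 2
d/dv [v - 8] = 1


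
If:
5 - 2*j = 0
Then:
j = 5/2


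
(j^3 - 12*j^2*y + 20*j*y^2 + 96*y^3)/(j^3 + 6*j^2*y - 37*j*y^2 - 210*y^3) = (j^2 - 6*j*y - 16*y^2)/(j^2 + 12*j*y + 35*y^2)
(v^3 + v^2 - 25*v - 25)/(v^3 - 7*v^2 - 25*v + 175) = (v + 1)/(v - 7)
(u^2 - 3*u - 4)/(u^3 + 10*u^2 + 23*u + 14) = (u - 4)/(u^2 + 9*u + 14)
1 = 1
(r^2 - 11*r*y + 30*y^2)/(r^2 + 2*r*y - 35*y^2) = (r - 6*y)/(r + 7*y)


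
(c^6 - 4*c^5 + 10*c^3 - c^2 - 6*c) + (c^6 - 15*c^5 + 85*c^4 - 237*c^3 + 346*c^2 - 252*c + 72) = 2*c^6 - 19*c^5 + 85*c^4 - 227*c^3 + 345*c^2 - 258*c + 72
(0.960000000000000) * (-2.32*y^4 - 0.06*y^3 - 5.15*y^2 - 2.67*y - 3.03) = -2.2272*y^4 - 0.0576*y^3 - 4.944*y^2 - 2.5632*y - 2.9088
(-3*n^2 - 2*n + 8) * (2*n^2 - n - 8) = -6*n^4 - n^3 + 42*n^2 + 8*n - 64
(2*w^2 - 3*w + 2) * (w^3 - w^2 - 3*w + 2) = 2*w^5 - 5*w^4 - w^3 + 11*w^2 - 12*w + 4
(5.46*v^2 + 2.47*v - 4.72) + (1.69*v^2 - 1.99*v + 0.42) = 7.15*v^2 + 0.48*v - 4.3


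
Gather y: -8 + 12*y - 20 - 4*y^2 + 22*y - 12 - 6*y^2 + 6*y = -10*y^2 + 40*y - 40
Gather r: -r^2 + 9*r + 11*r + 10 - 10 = -r^2 + 20*r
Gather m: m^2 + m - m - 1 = m^2 - 1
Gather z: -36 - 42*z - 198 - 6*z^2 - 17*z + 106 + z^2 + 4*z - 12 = -5*z^2 - 55*z - 140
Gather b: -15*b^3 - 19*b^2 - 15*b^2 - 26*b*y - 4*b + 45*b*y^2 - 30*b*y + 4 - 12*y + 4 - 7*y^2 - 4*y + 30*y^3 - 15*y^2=-15*b^3 - 34*b^2 + b*(45*y^2 - 56*y - 4) + 30*y^3 - 22*y^2 - 16*y + 8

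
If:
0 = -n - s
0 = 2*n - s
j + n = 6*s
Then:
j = 0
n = 0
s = 0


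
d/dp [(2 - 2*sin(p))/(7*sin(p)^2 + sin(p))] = 2*(7*cos(p) - 14/tan(p) - cos(p)/sin(p)^2)/(7*sin(p) + 1)^2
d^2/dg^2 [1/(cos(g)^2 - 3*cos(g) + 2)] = (-4*sin(g)^4 + 3*sin(g)^2 - 69*cos(g)/4 + 9*cos(3*g)/4 + 15)/((cos(g) - 2)^3*(cos(g) - 1)^3)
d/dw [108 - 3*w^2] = -6*w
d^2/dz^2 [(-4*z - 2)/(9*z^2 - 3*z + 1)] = 12*(-3*(2*z + 1)*(6*z - 1)^2 + (18*z + 1)*(9*z^2 - 3*z + 1))/(9*z^2 - 3*z + 1)^3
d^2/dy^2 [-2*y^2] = -4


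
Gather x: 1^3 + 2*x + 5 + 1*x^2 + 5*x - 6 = x^2 + 7*x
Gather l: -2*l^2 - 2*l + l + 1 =-2*l^2 - l + 1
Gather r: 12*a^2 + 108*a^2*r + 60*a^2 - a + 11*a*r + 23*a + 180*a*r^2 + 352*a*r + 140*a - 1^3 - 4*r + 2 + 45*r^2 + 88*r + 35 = 72*a^2 + 162*a + r^2*(180*a + 45) + r*(108*a^2 + 363*a + 84) + 36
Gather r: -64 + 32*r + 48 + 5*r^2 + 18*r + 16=5*r^2 + 50*r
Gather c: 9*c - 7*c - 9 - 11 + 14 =2*c - 6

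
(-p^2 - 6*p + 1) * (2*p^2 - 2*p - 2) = -2*p^4 - 10*p^3 + 16*p^2 + 10*p - 2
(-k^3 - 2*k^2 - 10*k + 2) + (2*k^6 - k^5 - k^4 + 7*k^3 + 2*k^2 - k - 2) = 2*k^6 - k^5 - k^4 + 6*k^3 - 11*k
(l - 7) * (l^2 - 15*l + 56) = l^3 - 22*l^2 + 161*l - 392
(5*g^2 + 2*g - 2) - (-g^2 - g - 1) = 6*g^2 + 3*g - 1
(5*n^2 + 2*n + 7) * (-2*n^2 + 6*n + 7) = -10*n^4 + 26*n^3 + 33*n^2 + 56*n + 49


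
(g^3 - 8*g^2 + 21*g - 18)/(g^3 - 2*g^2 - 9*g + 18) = (g - 3)/(g + 3)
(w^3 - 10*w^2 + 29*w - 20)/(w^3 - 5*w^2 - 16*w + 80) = (w - 1)/(w + 4)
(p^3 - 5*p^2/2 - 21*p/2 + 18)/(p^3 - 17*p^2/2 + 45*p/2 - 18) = (p + 3)/(p - 3)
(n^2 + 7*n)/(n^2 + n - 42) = n/(n - 6)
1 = 1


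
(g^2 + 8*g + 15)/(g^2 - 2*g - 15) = (g + 5)/(g - 5)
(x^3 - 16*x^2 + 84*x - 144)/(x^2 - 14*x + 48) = (x^2 - 10*x + 24)/(x - 8)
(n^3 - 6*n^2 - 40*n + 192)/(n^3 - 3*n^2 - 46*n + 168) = (n^2 - 2*n - 48)/(n^2 + n - 42)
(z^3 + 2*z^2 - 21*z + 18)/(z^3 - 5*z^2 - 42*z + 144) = (z - 1)/(z - 8)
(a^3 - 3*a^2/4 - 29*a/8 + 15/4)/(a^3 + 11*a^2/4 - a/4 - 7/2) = (8*a^2 - 22*a + 15)/(2*(4*a^2 + 3*a - 7))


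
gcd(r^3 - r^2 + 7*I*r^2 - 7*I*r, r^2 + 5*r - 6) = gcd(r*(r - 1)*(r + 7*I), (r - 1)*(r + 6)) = r - 1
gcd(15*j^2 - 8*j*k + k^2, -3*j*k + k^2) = 3*j - k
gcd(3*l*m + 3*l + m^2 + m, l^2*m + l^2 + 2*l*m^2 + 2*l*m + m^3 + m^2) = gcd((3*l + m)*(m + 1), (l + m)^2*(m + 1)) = m + 1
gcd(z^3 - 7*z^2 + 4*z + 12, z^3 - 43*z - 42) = z + 1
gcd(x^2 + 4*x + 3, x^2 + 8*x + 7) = x + 1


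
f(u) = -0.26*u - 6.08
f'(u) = -0.260000000000000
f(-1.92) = -5.58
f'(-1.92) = -0.26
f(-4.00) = -5.04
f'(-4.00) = -0.26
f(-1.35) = -5.73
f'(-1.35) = -0.26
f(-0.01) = -6.08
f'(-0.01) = -0.26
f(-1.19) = -5.77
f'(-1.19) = -0.26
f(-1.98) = -5.57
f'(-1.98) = -0.26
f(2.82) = -6.81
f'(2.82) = -0.26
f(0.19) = -6.13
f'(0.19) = -0.26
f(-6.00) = -4.52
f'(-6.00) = -0.26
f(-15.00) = -2.18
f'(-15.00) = -0.26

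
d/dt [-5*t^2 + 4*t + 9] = 4 - 10*t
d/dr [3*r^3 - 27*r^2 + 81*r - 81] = 9*r^2 - 54*r + 81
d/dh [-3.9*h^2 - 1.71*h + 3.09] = -7.8*h - 1.71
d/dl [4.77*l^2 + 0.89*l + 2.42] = 9.54*l + 0.89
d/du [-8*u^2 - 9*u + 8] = -16*u - 9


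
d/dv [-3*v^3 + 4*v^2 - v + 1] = -9*v^2 + 8*v - 1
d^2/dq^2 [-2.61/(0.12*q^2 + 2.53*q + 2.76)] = (0.075168*q^2 + 1.584792*q - 2.61*(0.24*q + 2.53)*(0.48*q + 5.06) + 1.728864)/(0.12*q^2 + 2.53*q + 2.76)^3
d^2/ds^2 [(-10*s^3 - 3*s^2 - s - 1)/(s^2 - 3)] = 2*(-31*s^3 - 30*s^2 - 279*s - 30)/(s^6 - 9*s^4 + 27*s^2 - 27)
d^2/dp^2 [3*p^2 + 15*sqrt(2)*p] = 6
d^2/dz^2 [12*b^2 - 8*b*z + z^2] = 2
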